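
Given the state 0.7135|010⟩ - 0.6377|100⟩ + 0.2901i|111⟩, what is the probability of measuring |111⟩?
0.08416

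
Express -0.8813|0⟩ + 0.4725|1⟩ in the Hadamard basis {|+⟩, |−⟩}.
-0.2891|+⟩ - 0.9573|−⟩

With |ψ⟩ = α|0⟩ + β|1⟩, the Hadamard-basis coefficients are ⟨+|ψ⟩ = (α + β)/√2 and ⟨−|ψ⟩ = (α − β)/√2.
Here α = -0.8813, β = 0.4725: (α + β)/√2 = -0.2891, (α − β)/√2 = -0.9573.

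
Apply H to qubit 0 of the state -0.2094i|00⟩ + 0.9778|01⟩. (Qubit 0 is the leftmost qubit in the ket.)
-0.1481i|00⟩ + 0.6914|01⟩ - 0.1481i|10⟩ + 0.6914|11⟩

H on qubit 0 mixes each pair of kets that differ only in qubit 0: amplitudes (a, b) of (|…0…⟩, |…1…⟩) become ((a + b)/√2, (a − b)/√2). Kets absent from the input have amplitude 0.
(|00⟩, |10⟩): (a, b) = (-0.2094i, 0) → (-0.1481i, -0.1481i)
(|01⟩, |11⟩): (a, b) = (0.9778, 0) → (0.6914, 0.6914)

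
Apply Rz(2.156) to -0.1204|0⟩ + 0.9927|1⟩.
(-0.05696 + 0.1061i)|0⟩ + (0.4696 + 0.8746i)|1⟩

Rz(2.156) = [[e^(−iθ/2), 0], [0, e^(iθ/2)]] with e^(±iθ/2) = cos(θ/2) ± i·sin(θ/2); θ = 2.156, cos(θ/2) ≈ 0.473091, sin(θ/2) ≈ 0.881013.
With a = amp(|0⟩) = -0.1204 and b = amp(|1⟩) = 0.9927:
new amp(|0⟩) = (0.473091 - 0.881013i)·a = (-0.05696 + 0.1061i)
new amp(|1⟩) = (0.473091 + 0.881013i)·b = (0.4696 + 0.8746i)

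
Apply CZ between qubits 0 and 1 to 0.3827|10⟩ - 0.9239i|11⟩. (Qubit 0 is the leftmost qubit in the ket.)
0.3827|10⟩ + 0.9239i|11⟩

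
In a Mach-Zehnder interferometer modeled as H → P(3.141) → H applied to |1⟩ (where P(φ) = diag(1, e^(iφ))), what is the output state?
(1 - 0.0002963i)|0⟩ + (0.00000008781 + 0.0002963i)|1⟩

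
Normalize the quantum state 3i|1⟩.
i|1⟩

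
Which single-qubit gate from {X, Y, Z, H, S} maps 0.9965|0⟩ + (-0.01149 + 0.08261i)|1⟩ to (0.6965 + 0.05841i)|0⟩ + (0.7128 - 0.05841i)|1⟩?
H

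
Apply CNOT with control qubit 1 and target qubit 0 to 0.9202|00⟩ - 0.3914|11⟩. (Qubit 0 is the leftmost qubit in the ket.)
0.9202|00⟩ - 0.3914|01⟩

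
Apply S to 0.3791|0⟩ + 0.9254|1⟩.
0.3791|0⟩ + 0.9254i|1⟩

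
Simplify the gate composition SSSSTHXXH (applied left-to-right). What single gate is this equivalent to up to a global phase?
T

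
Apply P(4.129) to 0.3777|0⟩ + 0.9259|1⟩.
0.3777|0⟩ + (-0.51 - 0.7728i)|1⟩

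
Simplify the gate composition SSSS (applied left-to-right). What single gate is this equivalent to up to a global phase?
I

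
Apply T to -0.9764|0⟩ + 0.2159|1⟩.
-0.9764|0⟩ + (0.1527 + 0.1527i)|1⟩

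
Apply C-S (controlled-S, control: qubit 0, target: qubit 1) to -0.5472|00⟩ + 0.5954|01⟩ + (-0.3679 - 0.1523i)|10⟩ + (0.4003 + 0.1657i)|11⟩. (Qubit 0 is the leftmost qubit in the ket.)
-0.5472|00⟩ + 0.5954|01⟩ + (-0.3679 - 0.1523i)|10⟩ + (-0.1657 + 0.4003i)|11⟩

C-S leaves the control-|0⟩ kets |00⟩, |01⟩ unchanged and applies S to qubit 1 on the control-|1⟩ pair (|10⟩, |11⟩).
S = [[1, 0], [0, i]].
With a = amp(|10⟩) = (-0.3679 - 0.1523i) and b = amp(|11⟩) = (0.4003 + 0.1657i):
new amp(|10⟩) = (1)·a = (-0.3679 - 0.1523i)
new amp(|11⟩) = (i)·b = (-0.1657 + 0.4003i)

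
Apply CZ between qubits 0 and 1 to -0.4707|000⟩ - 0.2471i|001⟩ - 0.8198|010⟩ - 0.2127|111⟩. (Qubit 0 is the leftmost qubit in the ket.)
-0.4707|000⟩ - 0.2471i|001⟩ - 0.8198|010⟩ + 0.2127|111⟩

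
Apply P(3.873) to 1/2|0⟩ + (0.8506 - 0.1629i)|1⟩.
1/2|0⟩ + (-0.7419 - 0.4469i)|1⟩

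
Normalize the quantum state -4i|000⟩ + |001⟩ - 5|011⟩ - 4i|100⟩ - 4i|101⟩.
-0.465i|000⟩ + 0.1162|001⟩ - 0.5812|011⟩ - 0.465i|100⟩ - 0.465i|101⟩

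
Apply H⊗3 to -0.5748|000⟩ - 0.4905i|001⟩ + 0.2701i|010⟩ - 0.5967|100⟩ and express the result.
(-0.4142 - 0.07792i)|000⟩ + (-0.4142 + 0.2689i)|001⟩ + (-0.4142 - 0.2689i)|010⟩ + (-0.4142 + 0.07792i)|011⟩ + (0.007743 - 0.07792i)|100⟩ + (0.007743 + 0.2689i)|101⟩ + (0.007743 - 0.2689i)|110⟩ + (0.007743 + 0.07792i)|111⟩

H⊗3 gives amp(|y⟩) = (1/2√2) Σ_x (−1)^(x·y) amp(|x⟩), where x·y is the number of positions in which both x and y have a 1.
|000⟩: (-0.5748 - 0.4905i + 0.2701i - 0.5967)/(2√2) = (-0.4142 - 0.07792i)
|001⟩: (-0.5748 + 0.4905i + 0.2701i - 0.5967)/(2√2) = (-0.4142 + 0.2689i)
|010⟩: (-0.5748 - 0.4905i - 0.2701i - 0.5967)/(2√2) = (-0.4142 - 0.2689i)
|011⟩: (-0.5748 + 0.4905i - 0.2701i - 0.5967)/(2√2) = (-0.4142 + 0.07792i)
|100⟩: (-0.5748 - 0.4905i + 0.2701i + 0.5967)/(2√2) = (0.007743 - 0.07792i)
|101⟩: (-0.5748 + 0.4905i + 0.2701i + 0.5967)/(2√2) = (0.007743 + 0.2689i)
|110⟩: (-0.5748 - 0.4905i - 0.2701i + 0.5967)/(2√2) = (0.007743 - 0.2689i)
|111⟩: (-0.5748 + 0.4905i - 0.2701i + 0.5967)/(2√2) = (0.007743 + 0.07792i)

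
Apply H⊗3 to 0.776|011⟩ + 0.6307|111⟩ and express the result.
0.4973|000⟩ - 0.4973|001⟩ - 0.4973|010⟩ + 0.4973|011⟩ + 0.05137|100⟩ - 0.05137|101⟩ - 0.05137|110⟩ + 0.05137|111⟩

H⊗3 gives amp(|y⟩) = (1/2√2) Σ_x (−1)^(x·y) amp(|x⟩), where x·y is the number of positions in which both x and y have a 1.
|000⟩: (0.776 + 0.6307)/(2√2) = 0.4973
|001⟩: (-0.776 - 0.6307)/(2√2) = -0.4973
|010⟩: (-0.776 - 0.6307)/(2√2) = -0.4973
|011⟩: (0.776 + 0.6307)/(2√2) = 0.4973
|100⟩: (0.776 - 0.6307)/(2√2) = 0.05137
|101⟩: (-0.776 + 0.6307)/(2√2) = -0.05137
|110⟩: (-0.776 + 0.6307)/(2√2) = -0.05137
|111⟩: (0.776 - 0.6307)/(2√2) = 0.05137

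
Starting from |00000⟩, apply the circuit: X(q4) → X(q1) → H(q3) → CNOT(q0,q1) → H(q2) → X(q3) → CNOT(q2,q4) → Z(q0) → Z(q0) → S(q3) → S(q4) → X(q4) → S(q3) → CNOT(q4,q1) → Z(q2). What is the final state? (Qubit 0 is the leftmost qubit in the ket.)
-1/2|00101⟩ + 1/2|00111⟩ + (1/2)i|01000⟩ - (1/2)i|01010⟩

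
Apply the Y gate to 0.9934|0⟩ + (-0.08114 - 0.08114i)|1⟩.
(-0.08114 + 0.08114i)|0⟩ + 0.9934i|1⟩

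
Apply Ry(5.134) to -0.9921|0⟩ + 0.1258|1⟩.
0.7644|0⟩ - 0.6448|1⟩

Ry(5.134) = [[cos(θ/2), −sin(θ/2)], [sin(θ/2), cos(θ/2)]]; θ = 5.134, cos(θ/2) ≈ -0.839414, sin(θ/2) ≈ 0.543493.
With a = amp(|0⟩) = -0.9921 and b = amp(|1⟩) = 0.1258:
new amp(|0⟩) = (-0.839414)·a + (-0.543493)·b = 0.7644
new amp(|1⟩) = (0.543493)·a + (-0.839414)·b = -0.6448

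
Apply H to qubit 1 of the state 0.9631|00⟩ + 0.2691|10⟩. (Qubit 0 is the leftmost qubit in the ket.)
0.681|00⟩ + 0.681|01⟩ + 0.1903|10⟩ + 0.1903|11⟩

H on qubit 1 mixes each pair of kets that differ only in qubit 1: amplitudes (a, b) of (|…0…⟩, |…1…⟩) become ((a + b)/√2, (a − b)/√2). Kets absent from the input have amplitude 0.
(|00⟩, |01⟩): (a, b) = (0.9631, 0) → (0.681, 0.681)
(|10⟩, |11⟩): (a, b) = (0.2691, 0) → (0.1903, 0.1903)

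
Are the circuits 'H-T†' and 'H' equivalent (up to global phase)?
No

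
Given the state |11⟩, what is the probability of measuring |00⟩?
0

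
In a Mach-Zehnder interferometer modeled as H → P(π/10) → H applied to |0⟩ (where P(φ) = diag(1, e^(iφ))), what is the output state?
(0.9755 + 0.1545i)|0⟩ + (0.02447 - 0.1545i)|1⟩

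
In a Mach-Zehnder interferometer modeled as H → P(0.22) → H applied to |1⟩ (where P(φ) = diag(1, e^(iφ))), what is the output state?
(0.01205 - 0.1091i)|0⟩ + (0.9879 + 0.1091i)|1⟩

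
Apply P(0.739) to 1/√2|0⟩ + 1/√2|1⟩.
1/√2|0⟩ + (0.5227 + 0.4763i)|1⟩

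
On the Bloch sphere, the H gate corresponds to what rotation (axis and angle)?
Rotation by π around the (x+z)/√2 axis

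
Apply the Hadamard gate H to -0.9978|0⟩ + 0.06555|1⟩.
-0.6592|0⟩ - 0.7519|1⟩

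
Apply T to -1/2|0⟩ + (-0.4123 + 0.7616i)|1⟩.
-1/2|0⟩ + (-0.8301 + 0.247i)|1⟩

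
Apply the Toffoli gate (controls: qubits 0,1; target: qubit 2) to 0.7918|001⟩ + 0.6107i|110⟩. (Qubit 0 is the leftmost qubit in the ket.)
0.7918|001⟩ + 0.6107i|111⟩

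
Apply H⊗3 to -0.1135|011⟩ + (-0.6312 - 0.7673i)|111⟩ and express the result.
(-0.2633 - 0.2713i)|000⟩ + (0.2633 + 0.2713i)|001⟩ + (0.2633 + 0.2713i)|010⟩ + (-0.2633 - 0.2713i)|011⟩ + (0.183 + 0.2713i)|100⟩ + (-0.183 - 0.2713i)|101⟩ + (-0.183 - 0.2713i)|110⟩ + (0.183 + 0.2713i)|111⟩

H⊗3 gives amp(|y⟩) = (1/2√2) Σ_x (−1)^(x·y) amp(|x⟩), where x·y is the number of positions in which both x and y have a 1.
|000⟩: (-0.1135 + (-0.6312 - 0.7673i))/(2√2) = (-0.2633 - 0.2713i)
|001⟩: (0.1135 - (-0.6312 - 0.7673i))/(2√2) = (0.2633 + 0.2713i)
|010⟩: (0.1135 - (-0.6312 - 0.7673i))/(2√2) = (0.2633 + 0.2713i)
|011⟩: (-0.1135 + (-0.6312 - 0.7673i))/(2√2) = (-0.2633 - 0.2713i)
|100⟩: (-0.1135 - (-0.6312 - 0.7673i))/(2√2) = (0.183 + 0.2713i)
|101⟩: (0.1135 + (-0.6312 - 0.7673i))/(2√2) = (-0.183 - 0.2713i)
|110⟩: (0.1135 + (-0.6312 - 0.7673i))/(2√2) = (-0.183 - 0.2713i)
|111⟩: (-0.1135 - (-0.6312 - 0.7673i))/(2√2) = (0.183 + 0.2713i)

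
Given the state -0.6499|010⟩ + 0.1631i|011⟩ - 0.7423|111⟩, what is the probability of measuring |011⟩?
0.0266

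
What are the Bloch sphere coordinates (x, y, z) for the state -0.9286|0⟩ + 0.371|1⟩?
(-0.689, 0, 0.7247)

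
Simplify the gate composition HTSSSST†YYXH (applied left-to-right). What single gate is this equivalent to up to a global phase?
Z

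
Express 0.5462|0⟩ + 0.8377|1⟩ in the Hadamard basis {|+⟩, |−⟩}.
0.9786|+⟩ - 0.2061|−⟩

With |ψ⟩ = α|0⟩ + β|1⟩, the Hadamard-basis coefficients are ⟨+|ψ⟩ = (α + β)/√2 and ⟨−|ψ⟩ = (α − β)/√2.
Here α = 0.5462, β = 0.8377: (α + β)/√2 = 0.9786, (α − β)/√2 = -0.2061.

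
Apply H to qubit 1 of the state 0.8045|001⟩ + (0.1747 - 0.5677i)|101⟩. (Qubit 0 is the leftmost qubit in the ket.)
0.5689|001⟩ + 0.5689|011⟩ + (0.1235 - 0.4014i)|101⟩ + (0.1235 - 0.4014i)|111⟩

H on qubit 1 mixes each pair of kets that differ only in qubit 1: amplitudes (a, b) of (|…0…⟩, |…1…⟩) become ((a + b)/√2, (a − b)/√2). Kets absent from the input have amplitude 0.
(|001⟩, |011⟩): (a, b) = (0.8045, 0) → (0.5689, 0.5689)
(|101⟩, |111⟩): (a, b) = ((0.1747 - 0.5677i), 0) → ((0.1235 - 0.4014i), (0.1235 - 0.4014i))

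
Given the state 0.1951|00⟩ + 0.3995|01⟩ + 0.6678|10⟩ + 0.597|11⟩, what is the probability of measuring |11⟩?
0.3564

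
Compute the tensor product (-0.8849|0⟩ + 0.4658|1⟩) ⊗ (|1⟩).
-0.8849|01⟩ + 0.4658|11⟩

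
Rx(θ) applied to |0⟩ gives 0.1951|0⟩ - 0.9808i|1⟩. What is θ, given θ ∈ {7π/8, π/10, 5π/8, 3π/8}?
7π/8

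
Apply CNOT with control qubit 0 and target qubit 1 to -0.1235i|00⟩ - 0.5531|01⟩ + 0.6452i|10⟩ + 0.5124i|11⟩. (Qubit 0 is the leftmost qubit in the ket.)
-0.1235i|00⟩ - 0.5531|01⟩ + 0.5124i|10⟩ + 0.6452i|11⟩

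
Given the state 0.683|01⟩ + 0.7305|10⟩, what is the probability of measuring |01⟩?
0.4665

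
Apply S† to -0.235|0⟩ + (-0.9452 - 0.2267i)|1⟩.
-0.235|0⟩ + (-0.2267 + 0.9452i)|1⟩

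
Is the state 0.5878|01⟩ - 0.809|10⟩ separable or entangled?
Entangled

Writing the state as a|00⟩ + b|01⟩ + c|10⟩ + d|11⟩, it is a product state iff ad − bc = 0.
Here (a, b, c, d) = (0, 0.5878, -0.809, 0): ad − bc = (0)(0) − (0.5878)(-0.809) = 0.4755 ≠ 0, so the state is entangled.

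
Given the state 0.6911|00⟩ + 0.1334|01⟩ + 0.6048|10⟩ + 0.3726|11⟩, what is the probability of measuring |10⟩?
0.3658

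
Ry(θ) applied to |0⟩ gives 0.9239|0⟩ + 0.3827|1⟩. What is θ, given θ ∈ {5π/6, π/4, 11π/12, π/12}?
π/4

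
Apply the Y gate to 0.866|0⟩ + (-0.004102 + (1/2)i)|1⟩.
(1/2 + 0.004102i)|0⟩ + 0.866i|1⟩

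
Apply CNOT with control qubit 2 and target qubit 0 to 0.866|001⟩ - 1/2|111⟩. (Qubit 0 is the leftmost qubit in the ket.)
-1/2|011⟩ + 0.866|101⟩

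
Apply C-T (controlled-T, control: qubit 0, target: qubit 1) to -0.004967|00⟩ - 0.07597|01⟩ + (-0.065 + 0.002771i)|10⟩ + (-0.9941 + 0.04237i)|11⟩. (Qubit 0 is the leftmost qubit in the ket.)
-0.004967|00⟩ - 0.07597|01⟩ + (-0.065 + 0.002771i)|10⟩ + (-0.7329 - 0.673i)|11⟩

C-T leaves the control-|0⟩ kets |00⟩, |01⟩ unchanged and applies T to qubit 1 on the control-|1⟩ pair (|10⟩, |11⟩).
T = [[1, 0], [0, (1/√2 + (1/√2)i)]].
With a = amp(|10⟩) = (-0.065 + 0.002771i) and b = amp(|11⟩) = (-0.9941 + 0.04237i):
new amp(|10⟩) = (1)·a = (-0.065 + 0.002771i)
new amp(|11⟩) = (1/√2 + (1/√2)i)·b = (-0.7329 - 0.673i)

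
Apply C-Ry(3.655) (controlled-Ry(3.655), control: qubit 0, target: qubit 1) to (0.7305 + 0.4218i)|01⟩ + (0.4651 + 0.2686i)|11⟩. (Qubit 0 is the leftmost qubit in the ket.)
(0.7305 + 0.4218i)|01⟩ + (-0.4499 - 0.2598i)|10⟩ + (-0.1181 - 0.0682i)|11⟩

C-Ry(3.655) leaves the control-|0⟩ kets |00⟩, |01⟩ unchanged and applies Ry(3.655) to qubit 1 on the control-|1⟩ pair (|10⟩, |11⟩).
Ry(3.655) = [[cos(θ/2), −sin(θ/2)], [sin(θ/2), cos(θ/2)]]; θ = 3.655, cos(θ/2) ≈ -0.253894, sin(θ/2) ≈ 0.967232.
With a = amp(|10⟩) = 0 and b = amp(|11⟩) = (0.4651 + 0.2686i):
new amp(|10⟩) = (-0.253894)·a + (-0.967232)·b = (-0.4499 - 0.2598i)
new amp(|11⟩) = (0.967232)·a + (-0.253894)·b = (-0.1181 - 0.0682i)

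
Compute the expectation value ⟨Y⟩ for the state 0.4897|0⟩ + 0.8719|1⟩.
0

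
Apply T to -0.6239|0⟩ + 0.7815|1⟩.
-0.6239|0⟩ + (0.5526 + 0.5526i)|1⟩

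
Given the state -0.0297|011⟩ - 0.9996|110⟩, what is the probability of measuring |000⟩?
0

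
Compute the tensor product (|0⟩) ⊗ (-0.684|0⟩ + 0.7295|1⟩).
-0.684|00⟩ + 0.7295|01⟩

amp(|b₁b₂…⟩) = product of the factor amplitudes for bits b₁, b₂, …; only kets whose every factor amplitude is nonzero survive.
|00⟩: (1)(-0.684) = -0.684
|01⟩: (1)(0.7295) = 0.7295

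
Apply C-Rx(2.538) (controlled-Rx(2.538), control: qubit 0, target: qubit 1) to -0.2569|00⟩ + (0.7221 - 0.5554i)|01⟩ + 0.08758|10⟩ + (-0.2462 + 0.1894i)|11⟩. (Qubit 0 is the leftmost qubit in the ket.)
-0.2569|00⟩ + (0.7221 - 0.5554i)|01⟩ + (0.2069 + 0.2351i)|10⟩ + (-0.07318 - 0.02733i)|11⟩

C-Rx(2.538) leaves the control-|0⟩ kets |00⟩, |01⟩ unchanged and applies Rx(2.538) to qubit 1 on the control-|1⟩ pair (|10⟩, |11⟩).
Rx(2.538) = [[cos(θ/2), −i·sin(θ/2)], [−i·sin(θ/2), cos(θ/2)]]; θ = 2.538, cos(θ/2) ≈ 0.297236, sin(θ/2) ≈ 0.954804.
With a = amp(|10⟩) = 0.08758 and b = amp(|11⟩) = (-0.2462 + 0.1894i):
new amp(|10⟩) = (0.297236)·a + (-0.954804i)·b = (0.2069 + 0.2351i)
new amp(|11⟩) = (-0.954804i)·a + (0.297236)·b = (-0.07318 - 0.02733i)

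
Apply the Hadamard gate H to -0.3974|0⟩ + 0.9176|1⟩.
0.3678|0⟩ - 0.9298|1⟩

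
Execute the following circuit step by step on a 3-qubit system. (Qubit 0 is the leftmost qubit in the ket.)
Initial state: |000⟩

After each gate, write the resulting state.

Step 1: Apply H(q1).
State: 1/√2|000⟩ + 1/√2|010⟩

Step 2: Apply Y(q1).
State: -(1/√2)i|000⟩ + (1/√2)i|010⟩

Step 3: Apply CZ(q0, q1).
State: -(1/√2)i|000⟩ + (1/√2)i|010⟩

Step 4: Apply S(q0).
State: -(1/√2)i|000⟩ + (1/√2)i|010⟩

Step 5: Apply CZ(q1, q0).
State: -(1/√2)i|000⟩ + (1/√2)i|010⟩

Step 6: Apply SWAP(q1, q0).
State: -(1/√2)i|000⟩ + (1/√2)i|100⟩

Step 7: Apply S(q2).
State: -(1/√2)i|000⟩ + (1/√2)i|100⟩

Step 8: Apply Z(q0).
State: -(1/√2)i|000⟩ - (1/√2)i|100⟩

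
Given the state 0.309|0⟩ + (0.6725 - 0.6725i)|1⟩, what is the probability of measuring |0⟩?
0.09548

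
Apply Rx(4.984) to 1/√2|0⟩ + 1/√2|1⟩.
(-0.5631 - 0.4277i)|0⟩ + (-0.5631 - 0.4277i)|1⟩

Rx(4.984) = [[cos(θ/2), −i·sin(θ/2)], [−i·sin(θ/2), cos(θ/2)]]; θ = 4.984, cos(θ/2) ≈ -0.79633, sin(θ/2) ≈ 0.604862.
With a = amp(|0⟩) = 1/√2 and b = amp(|1⟩) = 1/√2:
new amp(|0⟩) = (-0.79633)·a + (-0.604862i)·b = (-0.5631 - 0.4277i)
new amp(|1⟩) = (-0.604862i)·a + (-0.79633)·b = (-0.5631 - 0.4277i)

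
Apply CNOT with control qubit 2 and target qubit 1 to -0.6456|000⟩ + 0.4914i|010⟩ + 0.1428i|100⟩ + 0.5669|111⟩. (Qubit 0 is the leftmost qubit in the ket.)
-0.6456|000⟩ + 0.4914i|010⟩ + 0.1428i|100⟩ + 0.5669|101⟩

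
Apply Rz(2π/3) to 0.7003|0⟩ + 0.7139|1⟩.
(0.3502 - 0.6065i)|0⟩ + (0.357 + 0.6183i)|1⟩

Rz(2π/3) = [[e^(−iθ/2), 0], [0, e^(iθ/2)]] with e^(±iθ/2) = cos(θ/2) ± i·sin(θ/2); θ = 2π/3, cos(θ/2) ≈ 0.5, sin(θ/2) ≈ 0.866025.
With a = amp(|0⟩) = 0.7003 and b = amp(|1⟩) = 0.7139:
new amp(|0⟩) = (0.5 - 0.866025i)·a = (0.3502 - 0.6065i)
new amp(|1⟩) = (0.5 + 0.866025i)·b = (0.357 + 0.6183i)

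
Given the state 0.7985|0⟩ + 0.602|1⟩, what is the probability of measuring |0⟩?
0.6376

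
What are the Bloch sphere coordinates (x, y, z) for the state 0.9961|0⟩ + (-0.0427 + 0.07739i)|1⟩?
(-0.08507, 0.1542, 0.9844)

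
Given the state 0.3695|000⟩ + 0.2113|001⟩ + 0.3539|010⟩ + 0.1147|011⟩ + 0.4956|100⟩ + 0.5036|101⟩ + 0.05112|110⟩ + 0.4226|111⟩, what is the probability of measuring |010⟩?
0.1252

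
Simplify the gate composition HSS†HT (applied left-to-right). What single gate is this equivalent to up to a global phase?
T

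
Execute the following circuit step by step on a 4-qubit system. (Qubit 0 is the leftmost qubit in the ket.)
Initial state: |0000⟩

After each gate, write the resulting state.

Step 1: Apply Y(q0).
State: i|1000⟩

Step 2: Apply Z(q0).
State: -i|1000⟩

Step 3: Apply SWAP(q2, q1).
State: -i|1000⟩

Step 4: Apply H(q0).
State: -(1/√2)i|0000⟩ + (1/√2)i|1000⟩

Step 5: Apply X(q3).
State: -(1/√2)i|0001⟩ + (1/√2)i|1001⟩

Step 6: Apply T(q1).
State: -(1/√2)i|0001⟩ + (1/√2)i|1001⟩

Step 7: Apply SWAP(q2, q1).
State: -(1/√2)i|0001⟩ + (1/√2)i|1001⟩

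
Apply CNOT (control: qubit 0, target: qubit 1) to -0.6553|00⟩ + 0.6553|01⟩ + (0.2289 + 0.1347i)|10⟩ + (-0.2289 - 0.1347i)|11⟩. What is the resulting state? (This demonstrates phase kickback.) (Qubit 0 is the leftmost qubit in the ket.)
-0.6553|00⟩ + 0.6553|01⟩ + (-0.2289 - 0.1347i)|10⟩ + (0.2289 + 0.1347i)|11⟩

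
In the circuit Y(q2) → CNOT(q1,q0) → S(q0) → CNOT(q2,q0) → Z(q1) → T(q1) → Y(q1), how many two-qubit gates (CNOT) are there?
2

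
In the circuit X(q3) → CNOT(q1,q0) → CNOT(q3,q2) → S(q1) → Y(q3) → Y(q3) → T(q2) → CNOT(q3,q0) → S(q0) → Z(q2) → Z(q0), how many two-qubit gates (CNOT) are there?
3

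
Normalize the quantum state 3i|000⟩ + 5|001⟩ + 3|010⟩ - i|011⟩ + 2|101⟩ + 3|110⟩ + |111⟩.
0.3939i|000⟩ + 0.6565|001⟩ + 0.3939|010⟩ - 0.1313i|011⟩ + 0.2626|101⟩ + 0.3939|110⟩ + 0.1313|111⟩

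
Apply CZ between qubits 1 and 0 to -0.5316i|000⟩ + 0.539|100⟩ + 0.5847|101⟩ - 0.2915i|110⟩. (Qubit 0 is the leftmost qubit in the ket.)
-0.5316i|000⟩ + 0.539|100⟩ + 0.5847|101⟩ + 0.2915i|110⟩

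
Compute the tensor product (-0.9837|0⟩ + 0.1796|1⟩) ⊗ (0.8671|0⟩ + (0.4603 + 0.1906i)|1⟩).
-0.853|00⟩ + (-0.4528 - 0.1875i)|01⟩ + 0.1557|10⟩ + (0.08267 + 0.03423i)|11⟩

amp(|b₁b₂…⟩) = product of the factor amplitudes for bits b₁, b₂, …; only kets whose every factor amplitude is nonzero survive.
|00⟩: (-0.9837)(0.8671) = -0.853
|01⟩: (-0.9837)(0.4603 + 0.1906i) = (-0.4528 - 0.1875i)
|10⟩: (0.1796)(0.8671) = 0.1557
|11⟩: (0.1796)(0.4603 + 0.1906i) = (0.08267 + 0.03423i)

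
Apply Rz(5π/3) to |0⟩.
(-0.866 - (1/2)i)|0⟩

Rz(5π/3) = [[e^(−iθ/2), 0], [0, e^(iθ/2)]] with e^(±iθ/2) = cos(θ/2) ± i·sin(θ/2); θ = 5π/3, cos(θ/2) ≈ -0.866025, sin(θ/2) ≈ 0.5.
With a = amp(|0⟩) = 1 and b = amp(|1⟩) = 0:
new amp(|0⟩) = (-0.866025 - 0.5i)·a = (-0.866 - (1/2)i)
new amp(|1⟩) = (-0.866025 + 0.5i)·b = 0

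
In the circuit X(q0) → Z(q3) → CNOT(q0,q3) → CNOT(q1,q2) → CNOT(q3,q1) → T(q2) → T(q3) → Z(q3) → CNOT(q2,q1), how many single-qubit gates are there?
5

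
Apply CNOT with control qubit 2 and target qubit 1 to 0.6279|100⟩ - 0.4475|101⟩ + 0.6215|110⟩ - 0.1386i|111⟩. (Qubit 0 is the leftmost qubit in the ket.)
0.6279|100⟩ - 0.1386i|101⟩ + 0.6215|110⟩ - 0.4475|111⟩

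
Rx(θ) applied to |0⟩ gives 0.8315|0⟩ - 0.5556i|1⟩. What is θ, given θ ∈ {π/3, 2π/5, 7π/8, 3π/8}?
3π/8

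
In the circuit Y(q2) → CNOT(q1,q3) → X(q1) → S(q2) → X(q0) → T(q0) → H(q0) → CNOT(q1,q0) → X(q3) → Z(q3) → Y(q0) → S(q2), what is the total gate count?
12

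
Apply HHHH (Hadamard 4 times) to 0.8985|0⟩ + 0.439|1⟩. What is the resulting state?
0.8985|0⟩ + 0.439|1⟩

H² = I, so an even number of Hadamards cancels: H^4 = I and the state is unchanged.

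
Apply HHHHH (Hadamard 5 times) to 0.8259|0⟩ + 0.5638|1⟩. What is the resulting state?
0.9827|0⟩ + 0.1853|1⟩

H² = I, so H^5 = H: a single Hadamard. With (a, b) = (0.8259, 0.5638), H gives ((a + b)/√2, (a − b)/√2) = (0.9827, 0.1853).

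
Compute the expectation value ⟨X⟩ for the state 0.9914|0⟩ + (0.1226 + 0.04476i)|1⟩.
0.2431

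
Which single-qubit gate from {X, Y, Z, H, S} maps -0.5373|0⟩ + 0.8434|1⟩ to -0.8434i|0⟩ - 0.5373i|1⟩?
Y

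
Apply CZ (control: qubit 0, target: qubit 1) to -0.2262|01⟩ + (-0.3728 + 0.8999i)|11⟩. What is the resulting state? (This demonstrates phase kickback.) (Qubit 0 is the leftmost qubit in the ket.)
-0.2262|01⟩ + (0.3728 - 0.8999i)|11⟩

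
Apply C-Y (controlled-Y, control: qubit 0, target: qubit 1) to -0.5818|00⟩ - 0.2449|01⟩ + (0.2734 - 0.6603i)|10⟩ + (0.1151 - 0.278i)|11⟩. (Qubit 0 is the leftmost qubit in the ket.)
-0.5818|00⟩ - 0.2449|01⟩ + (-0.278 - 0.1151i)|10⟩ + (0.6603 + 0.2734i)|11⟩

C-Y leaves the control-|0⟩ kets |00⟩, |01⟩ unchanged and applies Y to qubit 1 on the control-|1⟩ pair (|10⟩, |11⟩).
Y = [[0, -i], [i, 0]].
With a = amp(|10⟩) = (0.2734 - 0.6603i) and b = amp(|11⟩) = (0.1151 - 0.278i):
new amp(|10⟩) = (-i)·b = (-0.278 - 0.1151i)
new amp(|11⟩) = (i)·a = (0.6603 + 0.2734i)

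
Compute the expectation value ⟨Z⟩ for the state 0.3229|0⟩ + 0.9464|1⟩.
-0.7914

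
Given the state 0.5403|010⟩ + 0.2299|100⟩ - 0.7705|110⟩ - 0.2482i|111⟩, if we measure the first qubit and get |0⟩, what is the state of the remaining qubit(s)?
|10⟩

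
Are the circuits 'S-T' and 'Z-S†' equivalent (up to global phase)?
No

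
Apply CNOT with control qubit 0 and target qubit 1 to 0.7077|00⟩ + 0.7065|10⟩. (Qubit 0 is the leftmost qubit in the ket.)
0.7077|00⟩ + 0.7065|11⟩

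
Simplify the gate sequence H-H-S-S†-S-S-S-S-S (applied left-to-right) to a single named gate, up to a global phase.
S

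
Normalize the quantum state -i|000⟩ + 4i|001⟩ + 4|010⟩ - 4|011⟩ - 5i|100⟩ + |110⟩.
-0.1155i|000⟩ + 0.4619i|001⟩ + 0.4619|010⟩ - 0.4619|011⟩ - (1/√3)i|100⟩ + 0.1155|110⟩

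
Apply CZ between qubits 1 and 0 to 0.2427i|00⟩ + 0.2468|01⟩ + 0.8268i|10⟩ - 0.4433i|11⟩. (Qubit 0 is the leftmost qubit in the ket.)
0.2427i|00⟩ + 0.2468|01⟩ + 0.8268i|10⟩ + 0.4433i|11⟩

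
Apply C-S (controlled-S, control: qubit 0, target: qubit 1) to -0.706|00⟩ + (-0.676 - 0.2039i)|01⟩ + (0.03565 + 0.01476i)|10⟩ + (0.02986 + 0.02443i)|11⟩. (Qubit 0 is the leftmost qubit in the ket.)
-0.706|00⟩ + (-0.676 - 0.2039i)|01⟩ + (0.03565 + 0.01476i)|10⟩ + (-0.02443 + 0.02986i)|11⟩

C-S leaves the control-|0⟩ kets |00⟩, |01⟩ unchanged and applies S to qubit 1 on the control-|1⟩ pair (|10⟩, |11⟩).
S = [[1, 0], [0, i]].
With a = amp(|10⟩) = (0.03565 + 0.01476i) and b = amp(|11⟩) = (0.02986 + 0.02443i):
new amp(|10⟩) = (1)·a = (0.03565 + 0.01476i)
new amp(|11⟩) = (i)·b = (-0.02443 + 0.02986i)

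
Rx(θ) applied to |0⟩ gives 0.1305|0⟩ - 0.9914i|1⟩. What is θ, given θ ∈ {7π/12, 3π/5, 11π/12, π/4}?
11π/12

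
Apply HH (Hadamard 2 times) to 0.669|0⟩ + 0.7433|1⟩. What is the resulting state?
0.669|0⟩ + 0.7433|1⟩

H² = I, so an even number of Hadamards cancels: H^2 = I and the state is unchanged.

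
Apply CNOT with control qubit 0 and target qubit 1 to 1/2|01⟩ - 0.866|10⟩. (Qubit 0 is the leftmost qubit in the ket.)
1/2|01⟩ - 0.866|11⟩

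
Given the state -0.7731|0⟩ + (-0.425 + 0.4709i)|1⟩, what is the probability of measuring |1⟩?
0.4024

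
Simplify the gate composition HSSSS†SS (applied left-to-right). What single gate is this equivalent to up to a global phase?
H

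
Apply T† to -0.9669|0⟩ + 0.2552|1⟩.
-0.9669|0⟩ + (0.1805 - 0.1805i)|1⟩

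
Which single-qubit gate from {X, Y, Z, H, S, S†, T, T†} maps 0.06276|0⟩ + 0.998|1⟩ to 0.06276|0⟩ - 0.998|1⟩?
Z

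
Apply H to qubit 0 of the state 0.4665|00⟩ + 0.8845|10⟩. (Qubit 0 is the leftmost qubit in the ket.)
0.9553|00⟩ - 0.2956|10⟩

H on qubit 0 mixes each pair of kets that differ only in qubit 0: amplitudes (a, b) of (|…0…⟩, |…1…⟩) become ((a + b)/√2, (a − b)/√2). Kets absent from the input have amplitude 0.
(|00⟩, |10⟩): (a, b) = (0.4665, 0.8845) → (0.9553, -0.2956)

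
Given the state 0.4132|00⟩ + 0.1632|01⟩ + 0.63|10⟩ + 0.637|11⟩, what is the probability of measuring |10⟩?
0.3969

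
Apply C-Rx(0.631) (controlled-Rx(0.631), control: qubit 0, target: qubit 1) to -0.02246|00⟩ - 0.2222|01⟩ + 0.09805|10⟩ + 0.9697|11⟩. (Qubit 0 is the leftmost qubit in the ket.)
-0.02246|00⟩ - 0.2222|01⟩ + (0.09321 - 0.3009i)|10⟩ + (0.9218 - 0.03042i)|11⟩

C-Rx(0.631) leaves the control-|0⟩ kets |00⟩, |01⟩ unchanged and applies Rx(0.631) to qubit 1 on the control-|1⟩ pair (|10⟩, |11⟩).
Rx(0.631) = [[cos(θ/2), −i·sin(θ/2)], [−i·sin(θ/2), cos(θ/2)]]; θ = 0.631, cos(θ/2) ≈ 0.950641, sin(θ/2) ≈ 0.310292.
With a = amp(|10⟩) = 0.09805 and b = amp(|11⟩) = 0.9697:
new amp(|10⟩) = (0.950641)·a + (-0.310292i)·b = (0.09321 - 0.3009i)
new amp(|11⟩) = (-0.310292i)·a + (0.950641)·b = (0.9218 - 0.03042i)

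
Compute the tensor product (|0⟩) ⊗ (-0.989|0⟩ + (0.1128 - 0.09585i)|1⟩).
-0.989|00⟩ + (0.1128 - 0.09585i)|01⟩

amp(|b₁b₂…⟩) = product of the factor amplitudes for bits b₁, b₂, …; only kets whose every factor amplitude is nonzero survive.
|00⟩: (1)(-0.989) = -0.989
|01⟩: (1)(0.1128 - 0.09585i) = (0.1128 - 0.09585i)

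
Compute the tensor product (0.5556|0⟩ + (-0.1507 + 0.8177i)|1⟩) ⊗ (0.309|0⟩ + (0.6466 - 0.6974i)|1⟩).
0.1717|00⟩ + (0.3593 - 0.3875i)|01⟩ + (-0.04657 + 0.2527i)|10⟩ + (0.4728 + 0.6338i)|11⟩

amp(|b₁b₂…⟩) = product of the factor amplitudes for bits b₁, b₂, …; only kets whose every factor amplitude is nonzero survive.
|00⟩: (0.5556)(0.309) = 0.1717
|01⟩: (0.5556)(0.6466 - 0.6974i) = (0.3593 - 0.3875i)
|10⟩: (-0.1507 + 0.8177i)(0.309) = (-0.04657 + 0.2527i)
|11⟩: (-0.1507 + 0.8177i)(0.6466 - 0.6974i) = (0.4728 + 0.6338i)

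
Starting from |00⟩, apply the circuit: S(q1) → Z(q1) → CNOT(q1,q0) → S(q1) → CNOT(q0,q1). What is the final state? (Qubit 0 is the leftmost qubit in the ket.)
|00⟩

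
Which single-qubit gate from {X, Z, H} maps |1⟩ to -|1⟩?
Z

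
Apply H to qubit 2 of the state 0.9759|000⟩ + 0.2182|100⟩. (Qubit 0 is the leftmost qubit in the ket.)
0.6901|000⟩ + 0.6901|001⟩ + 0.1543|100⟩ + 0.1543|101⟩

H on qubit 2 mixes each pair of kets that differ only in qubit 2: amplitudes (a, b) of (|…0…⟩, |…1…⟩) become ((a + b)/√2, (a − b)/√2). Kets absent from the input have amplitude 0.
(|000⟩, |001⟩): (a, b) = (0.9759, 0) → (0.6901, 0.6901)
(|100⟩, |101⟩): (a, b) = (0.2182, 0) → (0.1543, 0.1543)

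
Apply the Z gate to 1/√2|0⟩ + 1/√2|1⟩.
1/√2|0⟩ - 1/√2|1⟩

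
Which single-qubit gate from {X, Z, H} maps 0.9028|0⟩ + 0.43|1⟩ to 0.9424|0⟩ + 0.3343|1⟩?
H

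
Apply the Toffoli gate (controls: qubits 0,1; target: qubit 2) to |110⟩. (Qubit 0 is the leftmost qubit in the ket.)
|111⟩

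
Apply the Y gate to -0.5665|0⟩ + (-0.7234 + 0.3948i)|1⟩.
(0.3948 + 0.7234i)|0⟩ - 0.5665i|1⟩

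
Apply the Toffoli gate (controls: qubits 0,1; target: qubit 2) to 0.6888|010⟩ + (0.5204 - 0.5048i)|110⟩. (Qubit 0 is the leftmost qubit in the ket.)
0.6888|010⟩ + (0.5204 - 0.5048i)|111⟩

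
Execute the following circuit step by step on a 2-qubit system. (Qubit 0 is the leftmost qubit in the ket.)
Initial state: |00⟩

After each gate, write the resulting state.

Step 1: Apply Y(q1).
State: i|01⟩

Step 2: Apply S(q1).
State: -|01⟩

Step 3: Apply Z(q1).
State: |01⟩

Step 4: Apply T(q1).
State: (1/√2 + (1/√2)i)|01⟩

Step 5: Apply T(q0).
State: (1/√2 + (1/√2)i)|01⟩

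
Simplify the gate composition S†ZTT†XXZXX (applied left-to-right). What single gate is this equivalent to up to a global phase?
S†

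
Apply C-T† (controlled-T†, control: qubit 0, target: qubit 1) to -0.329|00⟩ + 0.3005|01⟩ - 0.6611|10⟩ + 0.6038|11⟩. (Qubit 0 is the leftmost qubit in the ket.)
-0.329|00⟩ + 0.3005|01⟩ - 0.6611|10⟩ + (0.427 - 0.427i)|11⟩

C-T† leaves the control-|0⟩ kets |00⟩, |01⟩ unchanged and applies T† to qubit 1 on the control-|1⟩ pair (|10⟩, |11⟩).
T† = [[1, 0], [0, (1/√2 - (1/√2)i)]].
With a = amp(|10⟩) = -0.6611 and b = amp(|11⟩) = 0.6038:
new amp(|10⟩) = (1)·a = -0.6611
new amp(|11⟩) = (1/√2 - (1/√2)i)·b = (0.427 - 0.427i)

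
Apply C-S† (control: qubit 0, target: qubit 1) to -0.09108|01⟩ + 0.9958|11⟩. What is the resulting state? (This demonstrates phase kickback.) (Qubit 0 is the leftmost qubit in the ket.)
-0.09108|01⟩ - 0.9958i|11⟩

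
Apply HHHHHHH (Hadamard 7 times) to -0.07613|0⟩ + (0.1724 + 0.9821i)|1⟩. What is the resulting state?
(0.06807 + 0.6944i)|0⟩ + (-0.1757 - 0.6944i)|1⟩

H² = I, so H^7 = H: a single Hadamard. With (a, b) = (-0.07613, (0.1724 + 0.9821i)), H gives ((a + b)/√2, (a − b)/√2) = ((0.06807 + 0.6944i), (-0.1757 - 0.6944i)).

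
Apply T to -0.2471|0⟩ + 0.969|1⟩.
-0.2471|0⟩ + (0.6852 + 0.6852i)|1⟩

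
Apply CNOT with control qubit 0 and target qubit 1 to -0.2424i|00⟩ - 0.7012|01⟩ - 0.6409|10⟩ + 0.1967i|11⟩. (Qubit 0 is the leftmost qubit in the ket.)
-0.2424i|00⟩ - 0.7012|01⟩ + 0.1967i|10⟩ - 0.6409|11⟩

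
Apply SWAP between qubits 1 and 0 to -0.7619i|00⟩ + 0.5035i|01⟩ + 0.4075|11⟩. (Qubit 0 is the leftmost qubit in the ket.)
-0.7619i|00⟩ + 0.5035i|10⟩ + 0.4075|11⟩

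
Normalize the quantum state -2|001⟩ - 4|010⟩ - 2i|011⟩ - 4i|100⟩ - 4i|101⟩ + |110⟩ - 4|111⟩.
-0.2341|001⟩ - 0.4682|010⟩ - 0.2341i|011⟩ - 0.4682i|100⟩ - 0.4682i|101⟩ + 0.117|110⟩ - 0.4682|111⟩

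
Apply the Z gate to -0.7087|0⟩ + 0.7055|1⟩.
-0.7087|0⟩ - 0.7055|1⟩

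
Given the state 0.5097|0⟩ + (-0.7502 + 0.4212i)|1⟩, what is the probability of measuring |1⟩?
0.7402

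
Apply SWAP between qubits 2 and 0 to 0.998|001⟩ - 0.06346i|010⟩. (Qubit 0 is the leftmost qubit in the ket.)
-0.06346i|010⟩ + 0.998|100⟩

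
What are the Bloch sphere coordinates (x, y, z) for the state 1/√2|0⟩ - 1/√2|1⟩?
(-1, 0, 0)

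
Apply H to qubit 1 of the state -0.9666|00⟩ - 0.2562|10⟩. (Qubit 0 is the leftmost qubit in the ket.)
-0.6835|00⟩ - 0.6835|01⟩ - 0.1812|10⟩ - 0.1812|11⟩

H on qubit 1 mixes each pair of kets that differ only in qubit 1: amplitudes (a, b) of (|…0…⟩, |…1…⟩) become ((a + b)/√2, (a − b)/√2). Kets absent from the input have amplitude 0.
(|00⟩, |01⟩): (a, b) = (-0.9666, 0) → (-0.6835, -0.6835)
(|10⟩, |11⟩): (a, b) = (-0.2562, 0) → (-0.1812, -0.1812)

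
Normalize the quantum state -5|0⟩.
-|0⟩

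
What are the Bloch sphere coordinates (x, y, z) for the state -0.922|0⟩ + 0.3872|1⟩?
(-0.714, 0, 0.7002)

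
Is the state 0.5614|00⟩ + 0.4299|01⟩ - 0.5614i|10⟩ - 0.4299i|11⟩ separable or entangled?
Separable

Writing the state as a|00⟩ + b|01⟩ + c|10⟩ + d|11⟩, it is a product state iff ad − bc = 0.
Here (a, b, c, d) = (0.5614, 0.4299, -0.5614i, -0.4299i): ad − bc = (0.5614)(-0.4299i) − (0.4299)(-0.5614i) = 0, so the state is separable.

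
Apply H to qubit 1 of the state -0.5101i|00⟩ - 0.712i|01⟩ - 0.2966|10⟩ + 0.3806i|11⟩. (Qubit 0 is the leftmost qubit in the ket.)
-0.8642i|00⟩ + 0.1428i|01⟩ + (-0.2097 + 0.2691i)|10⟩ + (-0.2097 - 0.2691i)|11⟩

H on qubit 1 mixes each pair of kets that differ only in qubit 1: amplitudes (a, b) of (|…0…⟩, |…1…⟩) become ((a + b)/√2, (a − b)/√2). Kets absent from the input have amplitude 0.
(|00⟩, |01⟩): (a, b) = (-0.5101i, -0.712i) → (-0.8642i, 0.1428i)
(|10⟩, |11⟩): (a, b) = (-0.2966, 0.3806i) → ((-0.2097 + 0.2691i), (-0.2097 - 0.2691i))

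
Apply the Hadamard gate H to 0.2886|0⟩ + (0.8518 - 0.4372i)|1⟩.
(0.8064 - 0.3091i)|0⟩ + (-0.3982 + 0.3091i)|1⟩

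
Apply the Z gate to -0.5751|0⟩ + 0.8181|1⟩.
-0.5751|0⟩ - 0.8181|1⟩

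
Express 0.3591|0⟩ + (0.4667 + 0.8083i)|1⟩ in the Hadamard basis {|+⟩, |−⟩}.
(0.5839 + 0.5716i)|+⟩ + (-0.07608 - 0.5716i)|−⟩

With |ψ⟩ = α|0⟩ + β|1⟩, the Hadamard-basis coefficients are ⟨+|ψ⟩ = (α + β)/√2 and ⟨−|ψ⟩ = (α − β)/√2.
Here α = 0.3591, β = (0.4667 + 0.8083i): (α + β)/√2 = (0.5839 + 0.5716i), (α − β)/√2 = (-0.07608 - 0.5716i).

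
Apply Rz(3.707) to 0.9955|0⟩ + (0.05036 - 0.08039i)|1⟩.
(-0.2777 - 0.956i)|0⟩ + (0.06315 + 0.07079i)|1⟩

Rz(3.707) = [[e^(−iθ/2), 0], [0, e^(iθ/2)]] with e^(±iθ/2) = cos(θ/2) ± i·sin(θ/2); θ = 3.707, cos(θ/2) ≈ -0.278953, sin(θ/2) ≈ 0.960305.
With a = amp(|0⟩) = 0.9955 and b = amp(|1⟩) = (0.05036 - 0.08039i):
new amp(|0⟩) = (-0.278953 - 0.960305i)·a = (-0.2777 - 0.956i)
new amp(|1⟩) = (-0.278953 + 0.960305i)·b = (0.06315 + 0.07079i)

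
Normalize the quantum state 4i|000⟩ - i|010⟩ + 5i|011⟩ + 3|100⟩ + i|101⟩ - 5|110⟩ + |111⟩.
0.4529i|000⟩ - 0.1132i|010⟩ + 0.5661i|011⟩ + 0.3397|100⟩ + 0.1132i|101⟩ - 0.5661|110⟩ + 0.1132|111⟩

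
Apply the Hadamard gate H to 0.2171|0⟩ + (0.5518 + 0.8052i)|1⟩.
(0.5437 + 0.5694i)|0⟩ + (-0.2367 - 0.5694i)|1⟩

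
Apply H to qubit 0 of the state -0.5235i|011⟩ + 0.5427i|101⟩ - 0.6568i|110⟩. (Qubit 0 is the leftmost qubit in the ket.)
0.3837i|001⟩ - 0.4644i|010⟩ - 0.3702i|011⟩ - 0.3837i|101⟩ + 0.4644i|110⟩ - 0.3702i|111⟩

H on qubit 0 mixes each pair of kets that differ only in qubit 0: amplitudes (a, b) of (|…0…⟩, |…1…⟩) become ((a + b)/√2, (a − b)/√2). Kets absent from the input have amplitude 0.
(|001⟩, |101⟩): (a, b) = (0, 0.5427i) → (0.3837i, -0.3837i)
(|010⟩, |110⟩): (a, b) = (0, -0.6568i) → (-0.4644i, 0.4644i)
(|011⟩, |111⟩): (a, b) = (-0.5235i, 0) → (-0.3702i, -0.3702i)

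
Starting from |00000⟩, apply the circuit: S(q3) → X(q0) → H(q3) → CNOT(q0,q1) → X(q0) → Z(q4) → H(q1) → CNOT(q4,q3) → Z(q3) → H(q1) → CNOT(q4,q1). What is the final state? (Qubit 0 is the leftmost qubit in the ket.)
1/√2|01000⟩ - 1/√2|01010⟩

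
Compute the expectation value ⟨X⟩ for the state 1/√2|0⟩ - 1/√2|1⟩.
-1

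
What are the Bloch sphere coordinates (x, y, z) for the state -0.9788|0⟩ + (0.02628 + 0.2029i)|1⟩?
(-0.05145, -0.3972, 0.9162)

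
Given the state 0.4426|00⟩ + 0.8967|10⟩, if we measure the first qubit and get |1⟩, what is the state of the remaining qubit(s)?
|0⟩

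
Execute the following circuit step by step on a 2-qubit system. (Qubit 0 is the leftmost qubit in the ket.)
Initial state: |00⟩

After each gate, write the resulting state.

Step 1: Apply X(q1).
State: |01⟩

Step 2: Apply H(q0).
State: 1/√2|01⟩ + 1/√2|11⟩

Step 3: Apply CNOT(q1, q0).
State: 1/√2|01⟩ + 1/√2|11⟩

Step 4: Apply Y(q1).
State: -(1/√2)i|00⟩ - (1/√2)i|10⟩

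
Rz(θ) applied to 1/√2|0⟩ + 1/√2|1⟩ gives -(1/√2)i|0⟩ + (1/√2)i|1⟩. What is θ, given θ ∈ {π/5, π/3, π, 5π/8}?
π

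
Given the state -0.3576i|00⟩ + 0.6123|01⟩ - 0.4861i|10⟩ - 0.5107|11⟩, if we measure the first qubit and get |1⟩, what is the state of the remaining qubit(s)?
-0.6894i|0⟩ - 0.7243|1⟩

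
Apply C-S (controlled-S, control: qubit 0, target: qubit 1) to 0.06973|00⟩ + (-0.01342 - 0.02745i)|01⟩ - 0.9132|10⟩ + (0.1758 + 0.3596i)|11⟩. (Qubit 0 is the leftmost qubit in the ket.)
0.06973|00⟩ + (-0.01342 - 0.02745i)|01⟩ - 0.9132|10⟩ + (-0.3596 + 0.1758i)|11⟩

C-S leaves the control-|0⟩ kets |00⟩, |01⟩ unchanged and applies S to qubit 1 on the control-|1⟩ pair (|10⟩, |11⟩).
S = [[1, 0], [0, i]].
With a = amp(|10⟩) = -0.9132 and b = amp(|11⟩) = (0.1758 + 0.3596i):
new amp(|10⟩) = (1)·a = -0.9132
new amp(|11⟩) = (i)·b = (-0.3596 + 0.1758i)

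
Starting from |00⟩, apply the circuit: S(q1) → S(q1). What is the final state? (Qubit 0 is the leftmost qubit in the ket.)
|00⟩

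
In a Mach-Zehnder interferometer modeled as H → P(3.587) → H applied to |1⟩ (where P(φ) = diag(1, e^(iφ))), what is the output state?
(0.9512 + 0.2154i)|0⟩ + (0.04878 - 0.2154i)|1⟩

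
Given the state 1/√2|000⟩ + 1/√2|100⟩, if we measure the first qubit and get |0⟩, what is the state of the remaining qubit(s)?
|00⟩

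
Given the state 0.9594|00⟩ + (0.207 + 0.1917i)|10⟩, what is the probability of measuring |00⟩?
0.9204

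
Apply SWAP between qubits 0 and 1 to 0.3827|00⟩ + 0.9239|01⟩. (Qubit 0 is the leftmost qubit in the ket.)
0.3827|00⟩ + 0.9239|10⟩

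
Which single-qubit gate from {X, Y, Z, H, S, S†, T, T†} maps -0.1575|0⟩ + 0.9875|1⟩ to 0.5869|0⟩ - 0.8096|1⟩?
H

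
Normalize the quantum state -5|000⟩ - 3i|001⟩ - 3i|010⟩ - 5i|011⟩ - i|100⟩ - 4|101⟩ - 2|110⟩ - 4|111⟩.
-0.488|000⟩ - 0.2928i|001⟩ - 0.2928i|010⟩ - 0.488i|011⟩ - 0.09759i|100⟩ - 0.3904|101⟩ - 0.1952|110⟩ - 0.3904|111⟩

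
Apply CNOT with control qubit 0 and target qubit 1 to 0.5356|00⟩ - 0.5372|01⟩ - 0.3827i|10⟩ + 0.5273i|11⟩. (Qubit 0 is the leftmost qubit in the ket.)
0.5356|00⟩ - 0.5372|01⟩ + 0.5273i|10⟩ - 0.3827i|11⟩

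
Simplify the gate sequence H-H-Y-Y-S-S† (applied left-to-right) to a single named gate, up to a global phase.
I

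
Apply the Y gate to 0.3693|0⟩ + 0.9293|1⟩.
-0.9293i|0⟩ + 0.3693i|1⟩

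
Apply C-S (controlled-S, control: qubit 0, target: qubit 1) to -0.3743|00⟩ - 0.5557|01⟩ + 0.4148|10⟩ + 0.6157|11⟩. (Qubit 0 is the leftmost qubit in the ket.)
-0.3743|00⟩ - 0.5557|01⟩ + 0.4148|10⟩ + 0.6157i|11⟩

C-S leaves the control-|0⟩ kets |00⟩, |01⟩ unchanged and applies S to qubit 1 on the control-|1⟩ pair (|10⟩, |11⟩).
S = [[1, 0], [0, i]].
With a = amp(|10⟩) = 0.4148 and b = amp(|11⟩) = 0.6157:
new amp(|10⟩) = (1)·a = 0.4148
new amp(|11⟩) = (i)·b = 0.6157i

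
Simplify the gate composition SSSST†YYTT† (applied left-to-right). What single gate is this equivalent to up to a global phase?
T†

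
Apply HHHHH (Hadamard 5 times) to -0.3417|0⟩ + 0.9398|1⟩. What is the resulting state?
0.4229|0⟩ - 0.9062|1⟩

H² = I, so H^5 = H: a single Hadamard. With (a, b) = (-0.3417, 0.9398), H gives ((a + b)/√2, (a − b)/√2) = (0.4229, -0.9062).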